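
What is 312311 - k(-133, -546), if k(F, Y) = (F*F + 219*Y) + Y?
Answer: 414742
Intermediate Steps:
k(F, Y) = F**2 + 220*Y (k(F, Y) = (F**2 + 219*Y) + Y = F**2 + 220*Y)
312311 - k(-133, -546) = 312311 - ((-133)**2 + 220*(-546)) = 312311 - (17689 - 120120) = 312311 - 1*(-102431) = 312311 + 102431 = 414742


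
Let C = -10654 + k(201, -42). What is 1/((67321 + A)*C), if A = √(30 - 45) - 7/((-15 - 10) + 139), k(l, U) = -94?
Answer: -437451459/316524761972545366 + 3249*I*√15/158262380986272683 ≈ -1.382e-9 + 7.9509e-14*I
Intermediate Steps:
C = -10748 (C = -10654 - 94 = -10748)
A = -7/114 + I*√15 (A = √(-15) - 7/(-25 + 139) = I*√15 - 7/114 = -7/114 + I*√15 ≈ -0.061404 + 3.873*I)
1/((67321 + A)*C) = 1/((67321 + (-7/114 + I*√15))*(-10748)) = -1/10748/(7674587/114 + I*√15) = -1/(10748*(7674587/114 + I*√15))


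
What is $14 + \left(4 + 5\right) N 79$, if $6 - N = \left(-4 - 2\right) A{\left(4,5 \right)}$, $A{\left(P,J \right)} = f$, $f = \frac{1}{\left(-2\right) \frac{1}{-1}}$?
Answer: $6413$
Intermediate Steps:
$f = \frac{1}{2}$ ($f = \frac{1}{\left(-2\right) \left(-1\right)} = \frac{1}{2} \approx 0.5$)
$A{\left(P,J \right)} = \frac{1}{2}$
$N = 9$ ($N = 6 - \left(-4 - 2\right) \frac{1}{2} = 6 - \left(-6\right) \frac{1}{2} = 6 - -3 = 6 + 3 = 9$)
$14 + \left(4 + 5\right) N 79 = 14 + \left(4 + 5\right) 9 \cdot 79 = 14 + 9 \cdot 9 \cdot 79 = 14 + 81 \cdot 79 = 14 + 6399 = 6413$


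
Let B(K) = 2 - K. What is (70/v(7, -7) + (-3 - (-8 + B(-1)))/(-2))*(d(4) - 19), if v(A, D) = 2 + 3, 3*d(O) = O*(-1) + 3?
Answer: -754/3 ≈ -251.33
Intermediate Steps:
d(O) = 1 - O/3 (d(O) = (O*(-1) + 3)/3 = (-O + 3)/3 = (3 - O)/3 = 1 - O/3)
v(A, D) = 5
(70/v(7, -7) + (-3 - (-8 + B(-1)))/(-2))*(d(4) - 19) = (70/5 + (-3 - (-8 + (2 - 1*(-1))))/(-2))*((1 - ⅓*4) - 19) = (70*(⅕) + (-3 - (-8 + (2 + 1)))*(-½))*((1 - 4/3) - 19) = (14 + (-3 - (-8 + 3))*(-½))*(-⅓ - 19) = (14 + (-3 - 1*(-5))*(-½))*(-58/3) = (14 + (-3 + 5)*(-½))*(-58/3) = (14 + 2*(-½))*(-58/3) = (14 - 1)*(-58/3) = 13*(-58/3) = -754/3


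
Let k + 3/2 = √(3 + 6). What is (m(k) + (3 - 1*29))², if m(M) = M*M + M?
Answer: 7921/16 ≈ 495.06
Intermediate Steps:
k = 3/2 (k = -3/2 + √(3 + 6) = -3/2 + √9 = -3/2 + 3 = 3/2 ≈ 1.5000)
m(M) = M + M² (m(M) = M² + M = M + M²)
(m(k) + (3 - 1*29))² = (3*(1 + 3/2)/2 + (3 - 1*29))² = ((3/2)*(5/2) + (3 - 29))² = (15/4 - 26)² = (-89/4)² = 7921/16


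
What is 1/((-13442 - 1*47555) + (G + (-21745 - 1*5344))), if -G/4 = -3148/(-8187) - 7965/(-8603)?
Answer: -70432761/6204509352242 ≈ -1.1352e-5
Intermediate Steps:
G = -369166796/70432761 (G = -4*(-3148/(-8187) - 7965/(-8603)) = -4*(-3148*(-1/8187) - 7965*(-1/8603)) = -4*(3148/8187 + 7965/8603) = -4*92291699/70432761 = -369166796/70432761 ≈ -5.2414)
1/((-13442 - 1*47555) + (G + (-21745 - 1*5344))) = 1/((-13442 - 1*47555) + (-369166796/70432761 + (-21745 - 1*5344))) = 1/((-13442 - 47555) + (-369166796/70432761 + (-21745 - 5344))) = 1/(-60997 + (-369166796/70432761 - 27089)) = 1/(-60997 - 1908322229525/70432761) = 1/(-6204509352242/70432761) = -70432761/6204509352242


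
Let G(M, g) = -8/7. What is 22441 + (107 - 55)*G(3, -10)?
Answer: 156671/7 ≈ 22382.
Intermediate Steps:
G(M, g) = -8/7 (G(M, g) = -8*⅐ = -8/7)
22441 + (107 - 55)*G(3, -10) = 22441 + (107 - 55)*(-8/7) = 22441 + 52*(-8/7) = 22441 - 416/7 = 156671/7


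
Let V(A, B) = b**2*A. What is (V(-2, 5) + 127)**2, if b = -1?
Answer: 15625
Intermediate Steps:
V(A, B) = A (V(A, B) = (-1)**2*A = 1*A = A)
(V(-2, 5) + 127)**2 = (-2 + 127)**2 = 125**2 = 15625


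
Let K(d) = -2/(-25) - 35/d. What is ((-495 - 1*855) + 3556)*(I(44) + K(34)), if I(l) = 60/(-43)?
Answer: -94528203/18275 ≈ -5172.5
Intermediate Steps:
I(l) = -60/43 (I(l) = 60*(-1/43) = -60/43)
K(d) = 2/25 - 35/d (K(d) = -2*(-1/25) - 35/d = 2/25 - 35/d)
((-495 - 1*855) + 3556)*(I(44) + K(34)) = ((-495 - 1*855) + 3556)*(-60/43 + (2/25 - 35/34)) = ((-495 - 855) + 3556)*(-60/43 + (2/25 - 35*1/34)) = (-1350 + 3556)*(-60/43 + (2/25 - 35/34)) = 2206*(-60/43 - 807/850) = 2206*(-85701/36550) = -94528203/18275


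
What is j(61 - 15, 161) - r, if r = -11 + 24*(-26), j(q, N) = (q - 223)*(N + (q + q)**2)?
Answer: -1525990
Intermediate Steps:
j(q, N) = (-223 + q)*(N + 4*q**2) (j(q, N) = (-223 + q)*(N + (2*q)**2) = (-223 + q)*(N + 4*q**2))
r = -635 (r = -11 - 624 = -635)
j(61 - 15, 161) - r = (-892*(61 - 15)**2 - 223*161 + 4*(61 - 15)**3 + 161*(61 - 15)) - 1*(-635) = (-892*46**2 - 35903 + 4*46**3 + 161*46) + 635 = (-892*2116 - 35903 + 4*97336 + 7406) + 635 = (-1887472 - 35903 + 389344 + 7406) + 635 = -1526625 + 635 = -1525990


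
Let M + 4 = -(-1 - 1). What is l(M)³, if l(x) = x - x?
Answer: 0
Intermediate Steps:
M = -2 (M = -4 - (-1 - 1) = -4 - 1*(-2) = -4 + 2 = -2)
l(x) = 0
l(M)³ = 0³ = 0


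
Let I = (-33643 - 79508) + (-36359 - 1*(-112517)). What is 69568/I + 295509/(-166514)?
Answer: -22515810389/6159852402 ≈ -3.6553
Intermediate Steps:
I = -36993 (I = -113151 + (-36359 + 112517) = -113151 + 76158 = -36993)
69568/I + 295509/(-166514) = 69568/(-36993) + 295509/(-166514) = 69568*(-1/36993) + 295509*(-1/166514) = -69568/36993 - 295509/166514 = -22515810389/6159852402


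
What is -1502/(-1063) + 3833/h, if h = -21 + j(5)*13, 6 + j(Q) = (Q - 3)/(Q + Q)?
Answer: -19648431/512366 ≈ -38.348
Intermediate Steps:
j(Q) = -6 + (-3 + Q)/(2*Q) (j(Q) = -6 + (Q - 3)/(Q + Q) = -6 + (-3 + Q)/((2*Q)) = -6 + (-3 + Q)*(1/(2*Q)) = -6 + (-3 + Q)/(2*Q))
h = -482/5 (h = -21 + ((1/2)*(-3 - 11*5)/5)*13 = -21 + ((1/2)*(1/5)*(-3 - 55))*13 = -21 + ((1/2)*(1/5)*(-58))*13 = -21 - 29/5*13 = -21 - 377/5 = -482/5 ≈ -96.400)
-1502/(-1063) + 3833/h = -1502/(-1063) + 3833/(-482/5) = -1502*(-1/1063) + 3833*(-5/482) = 1502/1063 - 19165/482 = -19648431/512366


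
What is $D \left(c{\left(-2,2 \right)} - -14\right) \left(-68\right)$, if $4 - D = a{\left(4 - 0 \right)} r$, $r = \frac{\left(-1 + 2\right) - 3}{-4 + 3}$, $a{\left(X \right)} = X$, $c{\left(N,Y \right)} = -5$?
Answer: $2448$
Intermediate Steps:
$r = 2$ ($r = \frac{1 - 3}{-1} = \left(-2\right) \left(-1\right) = 2$)
$D = -4$ ($D = 4 - \left(4 - 0\right) 2 = 4 - \left(4 + 0\right) 2 = 4 - 4 \cdot 2 = 4 - 8 = -4$)
$D \left(c{\left(-2,2 \right)} - -14\right) \left(-68\right) = - 4 \left(-5 - -14\right) \left(-68\right) = - 4 \left(-5 + 14\right) \left(-68\right) = \left(-4\right) 9 \left(-68\right) = \left(-36\right) \left(-68\right) = 2448$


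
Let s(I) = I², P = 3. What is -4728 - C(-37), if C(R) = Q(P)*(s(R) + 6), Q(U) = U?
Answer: -8853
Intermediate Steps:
C(R) = 18 + 3*R² (C(R) = 3*(R² + 6) = 3*(6 + R²) = 18 + 3*R²)
-4728 - C(-37) = -4728 - (18 + 3*(-37)²) = -4728 - (18 + 3*1369) = -4728 - (18 + 4107) = -4728 - 1*4125 = -4728 - 4125 = -8853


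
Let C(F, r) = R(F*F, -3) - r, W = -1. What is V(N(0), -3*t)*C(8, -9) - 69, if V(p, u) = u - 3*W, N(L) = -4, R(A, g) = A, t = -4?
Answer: 1026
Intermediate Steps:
V(p, u) = 3 + u (V(p, u) = u - 3*(-1) = u + 3 = 3 + u)
C(F, r) = F**2 - r (C(F, r) = F*F - r = F**2 - r)
V(N(0), -3*t)*C(8, -9) - 69 = (3 - 3*(-4))*(8**2 - 1*(-9)) - 69 = (3 + 12)*(64 + 9) - 69 = 15*73 - 69 = 1095 - 69 = 1026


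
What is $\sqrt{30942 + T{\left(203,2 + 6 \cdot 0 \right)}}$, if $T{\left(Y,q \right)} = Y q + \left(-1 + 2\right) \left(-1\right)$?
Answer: $27 \sqrt{43} \approx 177.05$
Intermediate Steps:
$T{\left(Y,q \right)} = -1 + Y q$ ($T{\left(Y,q \right)} = Y q + 1 \left(-1\right) = Y q - 1 = -1 + Y q$)
$\sqrt{30942 + T{\left(203,2 + 6 \cdot 0 \right)}} = \sqrt{30942 - \left(1 - 203 \left(2 + 6 \cdot 0\right)\right)} = \sqrt{30942 - \left(1 - 203 \left(2 + 0\right)\right)} = \sqrt{30942 + \left(-1 + 203 \cdot 2\right)} = \sqrt{30942 + \left(-1 + 406\right)} = \sqrt{30942 + 405} = \sqrt{31347} = 27 \sqrt{43}$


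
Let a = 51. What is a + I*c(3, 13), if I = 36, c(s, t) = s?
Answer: 159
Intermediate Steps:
a + I*c(3, 13) = 51 + 36*3 = 51 + 108 = 159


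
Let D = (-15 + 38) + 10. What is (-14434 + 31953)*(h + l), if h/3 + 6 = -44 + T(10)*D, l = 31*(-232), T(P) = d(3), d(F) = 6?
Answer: -118218212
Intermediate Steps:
T(P) = 6
D = 33 (D = 23 + 10 = 33)
l = -7192
h = 444 (h = -18 + 3*(-44 + 6*33) = -18 + 3*(-44 + 198) = -18 + 3*154 = -18 + 462 = 444)
(-14434 + 31953)*(h + l) = (-14434 + 31953)*(444 - 7192) = 17519*(-6748) = -118218212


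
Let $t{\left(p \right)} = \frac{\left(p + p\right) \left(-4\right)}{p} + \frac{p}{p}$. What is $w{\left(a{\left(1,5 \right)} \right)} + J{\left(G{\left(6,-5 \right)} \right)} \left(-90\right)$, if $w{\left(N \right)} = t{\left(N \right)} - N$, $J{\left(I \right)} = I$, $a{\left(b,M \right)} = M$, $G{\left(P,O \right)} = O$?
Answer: $438$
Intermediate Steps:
$t{\left(p \right)} = -7$ ($t{\left(p \right)} = \frac{2 p \left(-4\right)}{p} + 1 = \frac{\left(-8\right) p}{p} + 1 = -8 + 1 = -7$)
$w{\left(N \right)} = -7 - N$
$w{\left(a{\left(1,5 \right)} \right)} + J{\left(G{\left(6,-5 \right)} \right)} \left(-90\right) = \left(-7 - 5\right) - -450 = \left(-7 - 5\right) + 450 = -12 + 450 = 438$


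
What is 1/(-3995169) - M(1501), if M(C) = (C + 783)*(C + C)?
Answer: -27393147919993/3995169 ≈ -6.8566e+6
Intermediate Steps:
M(C) = 2*C*(783 + C) (M(C) = (783 + C)*(2*C) = 2*C*(783 + C))
1/(-3995169) - M(1501) = 1/(-3995169) - 2*1501*(783 + 1501) = -1/3995169 - 2*1501*2284 = -1/3995169 - 1*6856568 = -1/3995169 - 6856568 = -27393147919993/3995169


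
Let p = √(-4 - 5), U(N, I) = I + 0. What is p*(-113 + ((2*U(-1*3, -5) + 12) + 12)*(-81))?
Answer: -3741*I ≈ -3741.0*I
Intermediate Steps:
U(N, I) = I
p = 3*I (p = √(-9) = 3*I ≈ 3.0*I)
p*(-113 + ((2*U(-1*3, -5) + 12) + 12)*(-81)) = (3*I)*(-113 + ((2*(-5) + 12) + 12)*(-81)) = (3*I)*(-113 + ((-10 + 12) + 12)*(-81)) = (3*I)*(-113 + (2 + 12)*(-81)) = (3*I)*(-113 + 14*(-81)) = (3*I)*(-113 - 1134) = (3*I)*(-1247) = -3741*I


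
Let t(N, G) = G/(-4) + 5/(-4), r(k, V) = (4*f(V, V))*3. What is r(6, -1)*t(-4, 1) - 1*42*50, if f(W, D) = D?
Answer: -2082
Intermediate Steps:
r(k, V) = 12*V (r(k, V) = (4*V)*3 = 12*V)
t(N, G) = -5/4 - G/4 (t(N, G) = G*(-¼) + 5*(-¼) = -G/4 - 5/4 = -5/4 - G/4)
r(6, -1)*t(-4, 1) - 1*42*50 = (12*(-1))*(-5/4 - ¼*1) - 1*42*50 = -12*(-5/4 - ¼) - 42*50 = -12*(-3/2) - 2100 = 18 - 2100 = -2082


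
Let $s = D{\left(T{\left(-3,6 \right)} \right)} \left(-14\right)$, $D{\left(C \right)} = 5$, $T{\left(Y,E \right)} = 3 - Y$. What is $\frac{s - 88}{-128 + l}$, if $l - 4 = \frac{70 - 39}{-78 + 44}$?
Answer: $\frac{5372}{4247} \approx 1.2649$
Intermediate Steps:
$s = -70$ ($s = 5 \left(-14\right) = -70$)
$l = \frac{105}{34}$ ($l = 4 + \frac{70 - 39}{-78 + 44} = 4 + \frac{31}{-34} = 4 + 31 \left(- \frac{1}{34}\right) = 4 - \frac{31}{34} = \frac{105}{34} \approx 3.0882$)
$\frac{s - 88}{-128 + l} = \frac{-70 - 88}{-128 + \frac{105}{34}} = \frac{-70 - 88}{- \frac{4247}{34}} = \left(-70 - 88\right) \left(- \frac{34}{4247}\right) = \left(-158\right) \left(- \frac{34}{4247}\right) = \frac{5372}{4247}$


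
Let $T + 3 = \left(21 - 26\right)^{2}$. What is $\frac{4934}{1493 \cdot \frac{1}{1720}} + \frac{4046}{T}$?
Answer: $\frac{96371619}{16423} \approx 5868.1$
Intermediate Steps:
$T = 22$ ($T = -3 + \left(21 - 26\right)^{2} = -3 + \left(-5\right)^{2} = -3 + 25 = 22$)
$\frac{4934}{1493 \cdot \frac{1}{1720}} + \frac{4046}{T} = \frac{4934}{1493 \cdot \frac{1}{1720}} + \frac{4046}{22} = \frac{4934}{1493 \cdot \frac{1}{1720}} + 4046 \cdot \frac{1}{22} = \frac{4934}{\frac{1493}{1720}} + \frac{2023}{11} = 4934 \cdot \frac{1720}{1493} + \frac{2023}{11} = \frac{8486480}{1493} + \frac{2023}{11} = \frac{96371619}{16423}$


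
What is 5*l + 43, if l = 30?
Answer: 193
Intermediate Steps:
5*l + 43 = 5*30 + 43 = 150 + 43 = 193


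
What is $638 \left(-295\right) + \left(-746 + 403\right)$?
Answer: $-188553$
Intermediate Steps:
$638 \left(-295\right) + \left(-746 + 403\right) = -188210 - 343 = -188553$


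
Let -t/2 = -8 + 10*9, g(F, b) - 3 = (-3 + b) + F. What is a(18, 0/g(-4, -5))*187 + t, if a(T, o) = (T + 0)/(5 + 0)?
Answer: 2546/5 ≈ 509.20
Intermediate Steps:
g(F, b) = F + b (g(F, b) = 3 + ((-3 + b) + F) = 3 + (-3 + F + b) = F + b)
a(T, o) = T/5
t = -164 (t = -2*(-8 + 10*9) = -2*(-8 + 90) = -2*82 = -164)
a(18, 0/g(-4, -5))*187 + t = ((1/5)*18)*187 - 164 = (18/5)*187 - 164 = 3366/5 - 164 = 2546/5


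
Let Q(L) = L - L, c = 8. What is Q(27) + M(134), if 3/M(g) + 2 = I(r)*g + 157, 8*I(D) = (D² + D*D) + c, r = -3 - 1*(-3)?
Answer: 3/289 ≈ 0.010381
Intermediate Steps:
r = 0 (r = -3 + 3 = 0)
I(D) = 1 + D²/4 (I(D) = ((D² + D*D) + 8)/8 = ((D² + D²) + 8)/8 = (2*D² + 8)/8 = (8 + 2*D²)/8 = 1 + D²/4)
Q(L) = 0
M(g) = 3/(155 + g) (M(g) = 3/(-2 + ((1 + (¼)*0²)*g + 157)) = 3/(-2 + ((1 + (¼)*0)*g + 157)) = 3/(-2 + ((1 + 0)*g + 157)) = 3/(-2 + (1*g + 157)) = 3/(-2 + (g + 157)) = 3/(-2 + (157 + g)) = 3/(155 + g))
Q(27) + M(134) = 0 + 3/(155 + 134) = 0 + 3/289 = 3/289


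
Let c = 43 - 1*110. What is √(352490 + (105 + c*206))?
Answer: √338793 ≈ 582.06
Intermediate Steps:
c = -67 (c = 43 - 110 = -67)
√(352490 + (105 + c*206)) = √(352490 + (105 - 67*206)) = √(352490 + (105 - 13802)) = √(352490 - 13697) = √338793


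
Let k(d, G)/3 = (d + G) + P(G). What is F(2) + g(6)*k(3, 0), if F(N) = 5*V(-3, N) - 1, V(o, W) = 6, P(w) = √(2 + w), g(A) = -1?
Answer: 20 - 3*√2 ≈ 15.757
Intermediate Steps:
k(d, G) = 3*G + 3*d + 3*√(2 + G) (k(d, G) = 3*((d + G) + √(2 + G)) = 3*((G + d) + √(2 + G)) = 3*(G + d + √(2 + G)) = 3*G + 3*d + 3*√(2 + G))
F(N) = 29 (F(N) = 5*6 - 1 = 30 - 1 = 29)
F(2) + g(6)*k(3, 0) = 29 - (3*0 + 3*3 + 3*√(2 + 0)) = 29 - (0 + 9 + 3*√2) = 29 - (9 + 3*√2) = 29 + (-9 - 3*√2) = 20 - 3*√2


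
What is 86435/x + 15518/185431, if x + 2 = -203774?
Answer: -12865532517/37786387456 ≈ -0.34048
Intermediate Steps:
x = -203776 (x = -2 - 203774 = -203776)
86435/x + 15518/185431 = 86435/(-203776) + 15518/185431 = 86435*(-1/203776) + 15518*(1/185431) = -86435/203776 + 15518/185431 = -12865532517/37786387456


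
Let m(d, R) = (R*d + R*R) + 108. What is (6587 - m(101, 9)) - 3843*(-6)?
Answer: 28547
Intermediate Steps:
m(d, R) = 108 + R² + R*d (m(d, R) = (R*d + R²) + 108 = (R² + R*d) + 108 = 108 + R² + R*d)
(6587 - m(101, 9)) - 3843*(-6) = (6587 - (108 + 9² + 9*101)) - 3843*(-6) = (6587 - (108 + 81 + 909)) + 23058 = (6587 - 1*1098) + 23058 = (6587 - 1098) + 23058 = 5489 + 23058 = 28547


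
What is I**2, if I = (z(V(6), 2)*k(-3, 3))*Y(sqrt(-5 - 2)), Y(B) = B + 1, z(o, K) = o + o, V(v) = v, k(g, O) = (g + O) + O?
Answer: -7776 + 2592*I*sqrt(7) ≈ -7776.0 + 6857.8*I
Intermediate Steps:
k(g, O) = g + 2*O (k(g, O) = (O + g) + O = g + 2*O)
z(o, K) = 2*o
Y(B) = 1 + B
I = 36 + 36*I*sqrt(7) (I = ((2*6)*(-3 + 2*3))*(1 + sqrt(-5 - 2)) = (12*(-3 + 6))*(1 + sqrt(-7)) = (12*3)*(1 + I*sqrt(7)) = 36*(1 + I*sqrt(7)) = 36 + 36*I*sqrt(7) ≈ 36.0 + 95.247*I)
I**2 = (36 + 36*I*sqrt(7))**2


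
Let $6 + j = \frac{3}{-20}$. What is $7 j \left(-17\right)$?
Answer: $\frac{14637}{20} \approx 731.85$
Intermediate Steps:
$j = - \frac{123}{20}$ ($j = -6 + \frac{3}{-20} = -6 + 3 \left(- \frac{1}{20}\right) = -6 - \frac{3}{20} = - \frac{123}{20} \approx -6.15$)
$7 j \left(-17\right) = 7 \left(- \frac{123}{20}\right) \left(-17\right) = \left(- \frac{861}{20}\right) \left(-17\right) = \frac{14637}{20}$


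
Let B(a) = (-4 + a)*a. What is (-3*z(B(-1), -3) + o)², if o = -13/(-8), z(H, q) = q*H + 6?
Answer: 52441/64 ≈ 819.39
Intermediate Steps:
B(a) = a*(-4 + a)
z(H, q) = 6 + H*q (z(H, q) = H*q + 6 = 6 + H*q)
o = 13/8 (o = -13*(-⅛) = 13/8 ≈ 1.6250)
(-3*z(B(-1), -3) + o)² = (-3*(6 - (-4 - 1)*(-3)) + 13/8)² = (-3*(6 - 1*(-5)*(-3)) + 13/8)² = (-3*(6 + 5*(-3)) + 13/8)² = (-3*(6 - 15) + 13/8)² = (-3*(-9) + 13/8)² = (27 + 13/8)² = (229/8)² = 52441/64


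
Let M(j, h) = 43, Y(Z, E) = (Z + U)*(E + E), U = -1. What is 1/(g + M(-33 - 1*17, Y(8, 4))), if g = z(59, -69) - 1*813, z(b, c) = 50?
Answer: -1/720 ≈ -0.0013889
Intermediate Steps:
Y(Z, E) = 2*E*(-1 + Z) (Y(Z, E) = (Z - 1)*(E + E) = (-1 + Z)*(2*E) = 2*E*(-1 + Z))
g = -763 (g = 50 - 1*813 = 50 - 813 = -763)
1/(g + M(-33 - 1*17, Y(8, 4))) = 1/(-763 + 43) = 1/(-720) = -1/720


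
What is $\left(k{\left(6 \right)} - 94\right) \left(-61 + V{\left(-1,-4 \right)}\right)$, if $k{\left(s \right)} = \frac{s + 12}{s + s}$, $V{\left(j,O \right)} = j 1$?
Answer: $5735$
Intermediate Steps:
$V{\left(j,O \right)} = j$
$k{\left(s \right)} = \frac{12 + s}{2 s}$
$\left(k{\left(6 \right)} - 94\right) \left(-61 + V{\left(-1,-4 \right)}\right) = \left(\frac{12 + 6}{2 \cdot 6} - 94\right) \left(-61 - 1\right) = \left(\frac{1}{2} \cdot \frac{1}{6} \cdot 18 - 94\right) \left(-62\right) = \left(\frac{3}{2} - 94\right) \left(-62\right) = \left(- \frac{185}{2}\right) \left(-62\right) = 5735$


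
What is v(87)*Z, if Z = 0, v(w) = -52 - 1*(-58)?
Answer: 0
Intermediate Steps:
v(w) = 6 (v(w) = -52 + 58 = 6)
v(87)*Z = 6*0 = 0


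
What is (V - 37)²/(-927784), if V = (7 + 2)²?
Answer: -22/10543 ≈ -0.0020867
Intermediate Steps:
V = 81 (V = 9² = 81)
(V - 37)²/(-927784) = (81 - 37)²/(-927784) = 44²*(-1/927784) = 1936*(-1/927784) = -22/10543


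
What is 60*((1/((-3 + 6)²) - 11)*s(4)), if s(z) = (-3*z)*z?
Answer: 31360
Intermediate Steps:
s(z) = -3*z²
60*((1/((-3 + 6)²) - 11)*s(4)) = 60*((1/((-3 + 6)²) - 11)*(-3*4²)) = 60*((1/(3²) - 11)*(-3*16)) = 60*((1/9 - 11)*(-48)) = 60*((⅑ - 11)*(-48)) = 60*(-98/9*(-48)) = 60*(1568/3) = 31360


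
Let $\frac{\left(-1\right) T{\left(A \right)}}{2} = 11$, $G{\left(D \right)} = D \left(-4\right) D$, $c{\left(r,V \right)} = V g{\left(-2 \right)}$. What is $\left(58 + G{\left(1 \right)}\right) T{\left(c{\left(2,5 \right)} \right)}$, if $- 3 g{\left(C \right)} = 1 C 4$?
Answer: $-1188$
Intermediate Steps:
$g{\left(C \right)} = - \frac{4 C}{3}$ ($g{\left(C \right)} = - \frac{1 C 4}{3} = - \frac{C 4}{3} = - \frac{4 C}{3}$)
$c{\left(r,V \right)} = \frac{8 V}{3}$ ($c{\left(r,V \right)} = V \left(\left(- \frac{4}{3}\right) \left(-2\right)\right) = V \frac{8}{3} = \frac{8 V}{3}$)
$G{\left(D \right)} = - 4 D^{2}$ ($G{\left(D \right)} = - 4 D D = - 4 D^{2}$)
$T{\left(A \right)} = -22$ ($T{\left(A \right)} = \left(-2\right) 11 = -22$)
$\left(58 + G{\left(1 \right)}\right) T{\left(c{\left(2,5 \right)} \right)} = \left(58 - 4 \cdot 1^{2}\right) \left(-22\right) = \left(58 - 4\right) \left(-22\right) = 54 \left(-22\right) = -1188$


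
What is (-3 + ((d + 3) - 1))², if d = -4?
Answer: 25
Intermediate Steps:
(-3 + ((d + 3) - 1))² = (-3 + ((-4 + 3) - 1))² = (-3 + (-1 - 1))² = (-3 - 2)² = (-5)² = 25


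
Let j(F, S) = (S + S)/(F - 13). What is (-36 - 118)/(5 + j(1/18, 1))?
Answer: -35882/1129 ≈ -31.782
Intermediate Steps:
j(F, S) = 2*S/(-13 + F) (j(F, S) = (2*S)/(-13 + F) = 2*S/(-13 + F))
(-36 - 118)/(5 + j(1/18, 1)) = (-36 - 118)/(5 + 2*1/(-13 + 1/18)) = -154/(5 + 2*1/(-13 + 1/18)) = -154/(5 + 2*1/(-233/18)) = -154/(5 + 2*1*(-18/233)) = -154/(5 - 36/233) = -154/1129/233 = -154*233/1129 = -35882/1129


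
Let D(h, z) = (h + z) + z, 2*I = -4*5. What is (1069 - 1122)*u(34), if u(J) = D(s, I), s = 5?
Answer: 795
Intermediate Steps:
I = -10 (I = (-4*5)/2 = (½)*(-20) = -10)
D(h, z) = h + 2*z
u(J) = -15 (u(J) = 5 + 2*(-10) = 5 - 20 = -15)
(1069 - 1122)*u(34) = (1069 - 1122)*(-15) = -53*(-15) = 795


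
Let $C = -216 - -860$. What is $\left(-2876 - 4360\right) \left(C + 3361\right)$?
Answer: $-28980180$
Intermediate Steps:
$C = 644$ ($C = -216 + 860 = 644$)
$\left(-2876 - 4360\right) \left(C + 3361\right) = \left(-2876 - 4360\right) \left(644 + 3361\right) = \left(-7236\right) 4005 = -28980180$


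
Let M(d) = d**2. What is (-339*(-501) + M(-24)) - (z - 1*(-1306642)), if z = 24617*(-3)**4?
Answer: -3130204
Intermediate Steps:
z = 1993977 (z = 24617*81 = 1993977)
(-339*(-501) + M(-24)) - (z - 1*(-1306642)) = (-339*(-501) + (-24)**2) - (1993977 - 1*(-1306642)) = (169839 + 576) - (1993977 + 1306642) = 170415 - 1*3300619 = 170415 - 3300619 = -3130204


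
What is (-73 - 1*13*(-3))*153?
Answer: -5202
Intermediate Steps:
(-73 - 1*13*(-3))*153 = (-73 - 13*(-3))*153 = (-73 + 39)*153 = -34*153 = -5202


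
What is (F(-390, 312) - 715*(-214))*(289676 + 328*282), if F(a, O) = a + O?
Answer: 58446328304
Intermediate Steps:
F(a, O) = O + a
(F(-390, 312) - 715*(-214))*(289676 + 328*282) = ((312 - 390) - 715*(-214))*(289676 + 328*282) = (-78 + 153010)*(289676 + 92496) = 152932*382172 = 58446328304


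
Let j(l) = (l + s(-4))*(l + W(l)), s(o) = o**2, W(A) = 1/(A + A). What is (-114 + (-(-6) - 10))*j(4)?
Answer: -9735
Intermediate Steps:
W(A) = 1/(2*A)
j(l) = (16 + l)*(l + 1/(2*l)) (j(l) = (l + (-4)**2)*(l + 1/(2*l)) = (l + 16)*(l + 1/(2*l)) = (16 + l)*(l + 1/(2*l)))
(-114 + (-(-6) - 10))*j(4) = (-114 + (-(-6) - 10))*(1/2 + 4**2 + 8/4 + 16*4) = (-114 + (-6*(-1) - 10))*(1/2 + 16 + 8*(1/4) + 64) = (-114 + (6 - 10))*(1/2 + 16 + 2 + 64) = (-114 - 4)*(165/2) = -118*165/2 = -9735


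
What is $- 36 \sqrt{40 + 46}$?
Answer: $- 36 \sqrt{86} \approx -333.85$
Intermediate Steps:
$- 36 \sqrt{40 + 46} = - 36 \sqrt{86}$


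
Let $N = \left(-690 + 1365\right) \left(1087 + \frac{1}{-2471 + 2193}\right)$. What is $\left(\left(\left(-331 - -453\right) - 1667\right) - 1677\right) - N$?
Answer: $- \frac{204870591}{278} \approx -7.3695 \cdot 10^{5}$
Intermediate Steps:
$N = \frac{203974875}{278}$ ($N = 675 \left(1087 + \frac{1}{-278}\right) = 675 \left(1087 - \frac{1}{278}\right) = 675 \cdot \frac{302185}{278} = \frac{203974875}{278} \approx 7.3372 \cdot 10^{5}$)
$\left(\left(\left(-331 - -453\right) - 1667\right) - 1677\right) - N = \left(\left(\left(-331 - -453\right) - 1667\right) - 1677\right) - \frac{203974875}{278} = \left(\left(\left(-331 + 453\right) - 1667\right) - 1677\right) - \frac{203974875}{278} = \left(\left(122 - 1667\right) - 1677\right) - \frac{203974875}{278} = \left(-1545 - 1677\right) - \frac{203974875}{278} = -3222 - \frac{203974875}{278} = - \frac{204870591}{278}$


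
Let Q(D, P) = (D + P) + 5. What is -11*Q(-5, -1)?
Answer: 11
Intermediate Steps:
Q(D, P) = 5 + D + P
-11*Q(-5, -1) = -11*(5 - 5 - 1) = -11*(-1) = 11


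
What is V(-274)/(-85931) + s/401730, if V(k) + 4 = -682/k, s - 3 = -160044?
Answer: -89714620777/225208824110 ≈ -0.39836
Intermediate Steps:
s = -160041 (s = 3 - 160044 = -160041)
V(k) = -4 - 682/k
V(-274)/(-85931) + s/401730 = (-4 - 682/(-274))/(-85931) - 160041/401730 = (-4 - 682*(-1/274))*(-1/85931) - 160041*1/401730 = (-4 + 341/137)*(-1/85931) - 7621/19130 = -207/137*(-1/85931) - 7621/19130 = 207/11772547 - 7621/19130 = -89714620777/225208824110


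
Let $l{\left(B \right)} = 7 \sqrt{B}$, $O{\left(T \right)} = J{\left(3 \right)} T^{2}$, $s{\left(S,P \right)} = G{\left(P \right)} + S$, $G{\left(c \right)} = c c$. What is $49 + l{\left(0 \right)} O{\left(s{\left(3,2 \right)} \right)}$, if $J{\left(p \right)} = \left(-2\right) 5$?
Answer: $49$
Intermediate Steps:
$G{\left(c \right)} = c^{2}$
$J{\left(p \right)} = -10$
$s{\left(S,P \right)} = S + P^{2}$ ($s{\left(S,P \right)} = P^{2} + S = S + P^{2}$)
$O{\left(T \right)} = - 10 T^{2}$
$49 + l{\left(0 \right)} O{\left(s{\left(3,2 \right)} \right)} = 49 + 7 \sqrt{0} \left(- 10 \left(3 + 2^{2}\right)^{2}\right) = 49 + 7 \cdot 0 \left(- 10 \left(3 + 4\right)^{2}\right) = 49 + 0 \left(- 10 \cdot 7^{2}\right) = 49 + 0 \left(\left(-10\right) 49\right) = 49 + 0 \left(-490\right) = 49 + 0 = 49$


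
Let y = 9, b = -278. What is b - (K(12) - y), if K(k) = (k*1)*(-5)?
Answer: -209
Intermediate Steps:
K(k) = -5*k (K(k) = k*(-5) = -5*k)
b - (K(12) - y) = -278 - (-5*12 - 1*9) = -278 - (-60 - 9) = -278 - 1*(-69) = -278 + 69 = -209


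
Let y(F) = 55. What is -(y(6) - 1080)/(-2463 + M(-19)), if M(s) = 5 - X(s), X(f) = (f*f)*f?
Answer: 1025/4401 ≈ 0.23290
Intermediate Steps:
X(f) = f**3 (X(f) = f**2*f = f**3)
M(s) = 5 - s**3
-(y(6) - 1080)/(-2463 + M(-19)) = -(55 - 1080)/(-2463 + (5 - 1*(-19)**3)) = -(-1025)/(-2463 + (5 - 1*(-6859))) = -(-1025)/(-2463 + (5 + 6859)) = -(-1025)/(-2463 + 6864) = -(-1025)/4401 = -1*(-1025/4401) = 1025/4401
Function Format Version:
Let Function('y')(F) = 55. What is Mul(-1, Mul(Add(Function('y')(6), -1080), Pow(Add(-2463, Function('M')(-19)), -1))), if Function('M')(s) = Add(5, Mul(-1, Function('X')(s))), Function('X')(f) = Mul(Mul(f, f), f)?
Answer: Rational(1025, 4401) ≈ 0.23290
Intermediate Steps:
Function('X')(f) = Pow(f, 3) (Function('X')(f) = Mul(Pow(f, 2), f) = Pow(f, 3))
Function('M')(s) = Add(5, Mul(-1, Pow(s, 3)))
Mul(-1, Mul(Add(Function('y')(6), -1080), Pow(Add(-2463, Function('M')(-19)), -1))) = Mul(-1, Mul(Add(55, -1080), Pow(Add(-2463, Add(5, Mul(-1, Pow(-19, 3)))), -1))) = Mul(-1, Mul(-1025, Pow(Add(-2463, Add(5, Mul(-1, -6859))), -1))) = Mul(-1, Mul(-1025, Pow(Add(-2463, Add(5, 6859)), -1))) = Mul(-1, Mul(-1025, Pow(Add(-2463, 6864), -1))) = Mul(-1, Mul(-1025, Pow(4401, -1))) = Mul(-1, Mul(-1025, Rational(1, 4401))) = Mul(-1, Rational(-1025, 4401)) = Rational(1025, 4401)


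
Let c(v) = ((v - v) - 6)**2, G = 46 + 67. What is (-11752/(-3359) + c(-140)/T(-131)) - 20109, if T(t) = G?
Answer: -7631263903/379567 ≈ -20105.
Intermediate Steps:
G = 113
c(v) = 36 (c(v) = (0 - 6)**2 = (-6)**2 = 36)
T(t) = 113
(-11752/(-3359) + c(-140)/T(-131)) - 20109 = (-11752/(-3359) + 36/113) - 20109 = (-11752*(-1/3359) + 36*(1/113)) - 20109 = (11752/3359 + 36/113) - 20109 = 1448900/379567 - 20109 = -7631263903/379567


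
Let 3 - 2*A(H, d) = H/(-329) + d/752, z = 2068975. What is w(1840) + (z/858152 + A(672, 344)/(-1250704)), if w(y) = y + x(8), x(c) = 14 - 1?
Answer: 46797940253687325/25222412266688 ≈ 1855.4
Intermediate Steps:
x(c) = 13
A(H, d) = 3/2 - d/1504 + H/658 (A(H, d) = 3/2 - (H/(-329) + d/752)/2 = 3/2 - (H*(-1/329) + d*(1/752))/2 = 3/2 - (-H/329 + d/752)/2 = 3/2 + (-d/1504 + H/658) = 3/2 - d/1504 + H/658)
w(y) = 13 + y (w(y) = y + 13 = 13 + y)
w(1840) + (z/858152 + A(672, 344)/(-1250704)) = (13 + 1840) + (2068975/858152 + (3/2 - 1/1504*344 + (1/658)*672)/(-1250704)) = 1853 + (2068975*(1/858152) + (3/2 - 43/188 + 48/47)*(-1/1250704)) = 1853 + (2068975/858152 + (431/188)*(-1/1250704)) = 1853 + (2068975/858152 - 431/235132352) = 1853 + 60810323514461/25222412266688 = 46797940253687325/25222412266688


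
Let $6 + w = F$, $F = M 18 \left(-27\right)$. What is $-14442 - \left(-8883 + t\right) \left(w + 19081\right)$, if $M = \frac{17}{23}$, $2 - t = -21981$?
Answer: $- \frac{5639397466}{23} \approx -2.4519 \cdot 10^{8}$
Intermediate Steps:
$t = 21983$ ($t = 2 - -21981 = 2 + 21981 = 21983$)
$M = \frac{17}{23}$ ($M = 17 \cdot \frac{1}{23} = \frac{17}{23} \approx 0.73913$)
$F = - \frac{8262}{23}$ ($F = \frac{17}{23} \cdot 18 \left(-27\right) = \frac{306}{23} \left(-27\right) = - \frac{8262}{23} \approx -359.22$)
$w = - \frac{8400}{23}$ ($w = -6 - \frac{8262}{23} = - \frac{8400}{23} \approx -365.22$)
$-14442 - \left(-8883 + t\right) \left(w + 19081\right) = -14442 - \left(-8883 + 21983\right) \left(- \frac{8400}{23} + 19081\right) = -14442 - 13100 \cdot \frac{430463}{23} = -14442 - \frac{5639065300}{23} = - \frac{5639397466}{23}$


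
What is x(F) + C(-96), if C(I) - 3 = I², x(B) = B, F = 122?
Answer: 9341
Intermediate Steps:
C(I) = 3 + I²
x(F) + C(-96) = 122 + (3 + (-96)²) = 122 + (3 + 9216) = 122 + 9219 = 9341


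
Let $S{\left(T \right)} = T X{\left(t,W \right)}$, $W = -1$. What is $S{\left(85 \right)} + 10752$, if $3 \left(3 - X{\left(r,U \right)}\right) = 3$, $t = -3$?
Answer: $10922$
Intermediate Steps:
$X{\left(r,U \right)} = 2$ ($X{\left(r,U \right)} = 3 - 1 = 2$)
$S{\left(T \right)} = 2 T$ ($S{\left(T \right)} = T 2 = 2 T$)
$S{\left(85 \right)} + 10752 = 2 \cdot 85 + 10752 = 170 + 10752 = 10922$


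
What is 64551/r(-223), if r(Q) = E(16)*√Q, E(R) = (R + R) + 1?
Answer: -21517*I*√223/2453 ≈ -130.99*I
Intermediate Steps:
E(R) = 1 + 2*R (E(R) = 2*R + 1 = 1 + 2*R)
r(Q) = 33*√Q (r(Q) = (1 + 2*16)*√Q = (1 + 32)*√Q = 33*√Q)
64551/r(-223) = 64551/((33*√(-223))) = 64551/((33*(I*√223))) = 64551/((33*I*√223)) = 64551*(-I*√223/7359) = -21517*I*√223/2453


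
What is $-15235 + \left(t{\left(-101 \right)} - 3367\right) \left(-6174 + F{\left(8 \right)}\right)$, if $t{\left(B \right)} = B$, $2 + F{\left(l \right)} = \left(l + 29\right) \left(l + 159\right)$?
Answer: $-25639$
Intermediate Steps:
$F{\left(l \right)} = -2 + \left(29 + l\right) \left(159 + l\right)$ ($F{\left(l \right)} = -2 + \left(l + 29\right) \left(l + 159\right) = -2 + \left(29 + l\right) \left(159 + l\right)$)
$-15235 + \left(t{\left(-101 \right)} - 3367\right) \left(-6174 + F{\left(8 \right)}\right) = -15235 + \left(-101 - 3367\right) \left(-6174 + \left(4609 + 8^{2} + 188 \cdot 8\right)\right) = -15235 - 3468 \left(-6174 + \left(4609 + 64 + 1504\right)\right) = -15235 - 3468 \left(-6174 + 6177\right) = -15235 - 10404 = -25639$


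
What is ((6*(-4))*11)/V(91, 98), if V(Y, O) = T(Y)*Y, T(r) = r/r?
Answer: -264/91 ≈ -2.9011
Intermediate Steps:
T(r) = 1
V(Y, O) = Y (V(Y, O) = 1*Y = Y)
((6*(-4))*11)/V(91, 98) = ((6*(-4))*11)/91 = -24*11*(1/91) = -264*1/91 = -264/91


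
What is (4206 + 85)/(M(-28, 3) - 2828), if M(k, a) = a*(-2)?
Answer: -4291/2834 ≈ -1.5141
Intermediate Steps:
M(k, a) = -2*a
(4206 + 85)/(M(-28, 3) - 2828) = (4206 + 85)/(-2*3 - 2828) = 4291/(-6 - 2828) = 4291/(-2834) = 4291*(-1/2834) = -4291/2834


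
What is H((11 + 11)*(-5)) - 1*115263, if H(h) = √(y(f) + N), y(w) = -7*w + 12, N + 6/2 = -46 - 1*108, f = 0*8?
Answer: -115263 + I*√145 ≈ -1.1526e+5 + 12.042*I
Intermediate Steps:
f = 0
N = -157 (N = -3 + (-46 - 1*108) = -3 + (-46 - 108) = -3 - 154 = -157)
y(w) = 12 - 7*w
H(h) = I*√145 (H(h) = √((12 - 7*0) - 157) = √((12 + 0) - 157) = √(12 - 157) = √(-145) = I*√145)
H((11 + 11)*(-5)) - 1*115263 = I*√145 - 1*115263 = I*√145 - 115263 = -115263 + I*√145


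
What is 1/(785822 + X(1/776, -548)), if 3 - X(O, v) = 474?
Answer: 1/785351 ≈ 1.2733e-6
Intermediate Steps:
X(O, v) = -471 (X(O, v) = 3 - 1*474 = 3 - 474 = -471)
1/(785822 + X(1/776, -548)) = 1/(785822 - 471) = 1/785351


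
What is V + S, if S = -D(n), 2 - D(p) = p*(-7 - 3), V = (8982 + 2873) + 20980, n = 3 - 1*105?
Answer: 33853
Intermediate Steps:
n = -102 (n = 3 - 105 = -102)
V = 32835 (V = 11855 + 20980 = 32835)
D(p) = 2 + 10*p (D(p) = 2 - p*(-7 - 3) = 2 - p*(-10) = 2 - (-10)*p = 2 + 10*p)
S = 1018 (S = -(2 + 10*(-102)) = -(2 - 1020) = -1*(-1018) = 1018)
V + S = 32835 + 1018 = 33853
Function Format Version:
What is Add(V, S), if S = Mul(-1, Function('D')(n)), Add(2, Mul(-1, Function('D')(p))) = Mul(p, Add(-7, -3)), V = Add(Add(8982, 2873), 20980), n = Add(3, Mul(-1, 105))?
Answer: 33853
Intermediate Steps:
n = -102 (n = Add(3, -105) = -102)
V = 32835 (V = Add(11855, 20980) = 32835)
Function('D')(p) = Add(2, Mul(10, p)) (Function('D')(p) = Add(2, Mul(-1, Mul(p, Add(-7, -3)))) = Add(2, Mul(-1, Mul(p, -10))) = Add(2, Mul(-1, Mul(-10, p))) = Add(2, Mul(10, p)))
S = 1018 (S = Mul(-1, Add(2, Mul(10, -102))) = Mul(-1, Add(2, -1020)) = Mul(-1, -1018) = 1018)
Add(V, S) = Add(32835, 1018) = 33853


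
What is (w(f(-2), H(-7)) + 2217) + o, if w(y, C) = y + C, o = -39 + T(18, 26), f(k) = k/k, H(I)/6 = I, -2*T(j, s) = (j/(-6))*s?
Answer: 2176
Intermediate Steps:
T(j, s) = j*s/12 (T(j, s) = -j/(-6)*s/2 = -j*(-⅙)*s/2 = -(-j/6)*s/2 = -(-1)*j*s/12 = j*s/12)
H(I) = 6*I
f(k) = 1
o = 0 (o = -39 + (1/12)*18*26 = -39 + 39 = 0)
w(y, C) = C + y
(w(f(-2), H(-7)) + 2217) + o = ((6*(-7) + 1) + 2217) + 0 = ((-42 + 1) + 2217) + 0 = (-41 + 2217) + 0 = 2176 + 0 = 2176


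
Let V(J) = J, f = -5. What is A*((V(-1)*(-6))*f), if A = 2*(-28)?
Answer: 1680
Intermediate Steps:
A = -56
A*((V(-1)*(-6))*f) = -56*(-1*(-6))*(-5) = -336*(-5) = -56*(-30) = 1680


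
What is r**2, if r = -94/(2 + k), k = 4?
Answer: 2209/9 ≈ 245.44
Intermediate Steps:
r = -47/3 (r = -94/(2 + 4) = -94/(6*1) = -94/6 = -94*1/6 = -47/3 ≈ -15.667)
r**2 = (-47/3)**2 = 2209/9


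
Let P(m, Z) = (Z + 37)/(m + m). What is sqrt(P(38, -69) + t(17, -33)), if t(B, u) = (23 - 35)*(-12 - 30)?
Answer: 4*sqrt(11362)/19 ≈ 22.441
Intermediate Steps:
P(m, Z) = (37 + Z)/(2*m) (P(m, Z) = (37 + Z)/((2*m)) = (37 + Z)*(1/(2*m)) = (37 + Z)/(2*m))
t(B, u) = 504 (t(B, u) = -12*(-42) = 504)
sqrt(P(38, -69) + t(17, -33)) = sqrt((1/2)*(37 - 69)/38 + 504) = sqrt((1/2)*(1/38)*(-32) + 504) = sqrt(-8/19 + 504) = sqrt(9568/19) = 4*sqrt(11362)/19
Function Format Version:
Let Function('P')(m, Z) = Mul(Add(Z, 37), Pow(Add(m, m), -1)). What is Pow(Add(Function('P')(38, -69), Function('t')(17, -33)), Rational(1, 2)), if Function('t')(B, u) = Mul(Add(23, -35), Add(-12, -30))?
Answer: Mul(Rational(4, 19), Pow(11362, Rational(1, 2))) ≈ 22.441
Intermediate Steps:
Function('P')(m, Z) = Mul(Rational(1, 2), Pow(m, -1), Add(37, Z)) (Function('P')(m, Z) = Mul(Add(37, Z), Pow(Mul(2, m), -1)) = Mul(Add(37, Z), Mul(Rational(1, 2), Pow(m, -1))) = Mul(Rational(1, 2), Pow(m, -1), Add(37, Z)))
Function('t')(B, u) = 504 (Function('t')(B, u) = Mul(-12, -42) = 504)
Pow(Add(Function('P')(38, -69), Function('t')(17, -33)), Rational(1, 2)) = Pow(Add(Mul(Rational(1, 2), Pow(38, -1), Add(37, -69)), 504), Rational(1, 2)) = Pow(Add(Mul(Rational(1, 2), Rational(1, 38), -32), 504), Rational(1, 2)) = Pow(Add(Rational(-8, 19), 504), Rational(1, 2)) = Pow(Rational(9568, 19), Rational(1, 2)) = Mul(Rational(4, 19), Pow(11362, Rational(1, 2)))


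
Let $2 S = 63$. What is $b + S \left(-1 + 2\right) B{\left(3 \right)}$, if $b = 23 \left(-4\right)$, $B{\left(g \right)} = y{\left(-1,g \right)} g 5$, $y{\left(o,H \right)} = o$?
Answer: $- \frac{1129}{2} \approx -564.5$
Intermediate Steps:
$S = \frac{63}{2}$ ($S = \frac{1}{2} \cdot 63 = \frac{63}{2} \approx 31.5$)
$B{\left(g \right)} = - 5 g$ ($B{\left(g \right)} = - g 5 = - 5 g$)
$b = -92$
$b + S \left(-1 + 2\right) B{\left(3 \right)} = -92 + \frac{63 \left(-1 + 2\right) \left(\left(-5\right) 3\right)}{2} = -92 + \frac{63 \cdot 1 \left(-15\right)}{2} = -92 + \frac{63}{2} \left(-15\right) = -92 - \frac{945}{2} = - \frac{1129}{2}$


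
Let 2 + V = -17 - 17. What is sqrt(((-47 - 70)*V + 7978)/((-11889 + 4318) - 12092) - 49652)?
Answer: I*sqrt(6834236262)/371 ≈ 222.83*I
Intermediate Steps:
V = -36 (V = -2 + (-17 - 17) = -2 - 34 = -36)
sqrt(((-47 - 70)*V + 7978)/((-11889 + 4318) - 12092) - 49652) = sqrt(((-47 - 70)*(-36) + 7978)/((-11889 + 4318) - 12092) - 49652) = sqrt((-117*(-36) + 7978)/(-7571 - 12092) - 49652) = sqrt((4212 + 7978)/(-19663) - 49652) = sqrt(12190*(-1/19663) - 49652) = sqrt(-230/371 - 49652) = sqrt(-18421122/371) = I*sqrt(6834236262)/371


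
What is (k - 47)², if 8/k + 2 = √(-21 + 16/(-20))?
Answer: (-188761*I + 9588*√545)/(-89*I + 4*√545) ≈ 2265.6 + 137.89*I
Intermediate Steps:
k = 8/(-2 + I*√545/5) (k = 8/(-2 + √(-21 + 16/(-20))) = 8/(-2 + √(-21 + 16*(-1/20))) = 8/(-2 + √(-21 - ⅘)) = 8/(-2 + √(-109/5)) = 8/(-2 + I*√545/5) ≈ -0.62016 - 1.4478*I)
(k - 47)² = (-8*√5/(2*√5 - I*√109) - 47)² = (-47 - 8*√5/(2*√5 - I*√109))²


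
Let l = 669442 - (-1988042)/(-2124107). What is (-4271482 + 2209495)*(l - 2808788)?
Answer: 9370085041232541168/2124107 ≈ 4.4113e+12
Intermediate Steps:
l = 1421964450252/2124107 (l = 669442 - (-1988042)*(-1)/2124107 = 669442 - 1*1988042/2124107 = 669442 - 1988042/2124107 = 1421964450252/2124107 ≈ 6.6944e+5)
(-4271482 + 2209495)*(l - 2808788) = (-4271482 + 2209495)*(1421964450252/2124107 - 2808788) = -2061987*(-4544201802064/2124107) = 9370085041232541168/2124107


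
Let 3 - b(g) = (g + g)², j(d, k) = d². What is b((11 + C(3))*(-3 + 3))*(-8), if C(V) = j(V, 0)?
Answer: -24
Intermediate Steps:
C(V) = V²
b(g) = 3 - 4*g² (b(g) = 3 - (g + g)² = 3 - (2*g)² = 3 - 4*g²)
b((11 + C(3))*(-3 + 3))*(-8) = (3 - 4*(-3 + 3)²*(11 + 3²)²)*(-8) = (3 - 4*((11 + 9)*0)²)*(-8) = (3 - 4*(20*0)²)*(-8) = (3 - 4*0²)*(-8) = (3 - 4*0)*(-8) = (3 + 0)*(-8) = 3*(-8) = -24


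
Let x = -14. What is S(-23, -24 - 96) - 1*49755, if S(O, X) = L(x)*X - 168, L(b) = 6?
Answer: -50643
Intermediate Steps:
S(O, X) = -168 + 6*X (S(O, X) = 6*X - 168 = -168 + 6*X)
S(-23, -24 - 96) - 1*49755 = (-168 + 6*(-24 - 96)) - 1*49755 = (-168 + 6*(-120)) - 49755 = (-168 - 720) - 49755 = -888 - 49755 = -50643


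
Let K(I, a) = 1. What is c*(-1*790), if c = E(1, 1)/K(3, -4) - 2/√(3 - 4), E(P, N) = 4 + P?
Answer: -3950 - 1580*I ≈ -3950.0 - 1580.0*I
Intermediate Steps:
c = 5 + 2*I (c = (4 + 1)/1 - 2/√(3 - 4) = 5*1 - 2*(-I) = 5 - 2*(-I) = 5 - (-2)*I = 5 + 2*I ≈ 5.0 + 2.0*I)
c*(-1*790) = (5 + 2*I)*(-1*790) = (5 + 2*I)*(-790) = -3950 - 1580*I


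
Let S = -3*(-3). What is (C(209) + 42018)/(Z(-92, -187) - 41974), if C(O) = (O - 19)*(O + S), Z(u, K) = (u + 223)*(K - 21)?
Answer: -41719/34611 ≈ -1.2054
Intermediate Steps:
S = 9
Z(u, K) = (-21 + K)*(223 + u) (Z(u, K) = (223 + u)*(-21 + K) = (-21 + K)*(223 + u))
C(O) = (-19 + O)*(9 + O) (C(O) = (O - 19)*(O + 9) = (-19 + O)*(9 + O))
(C(209) + 42018)/(Z(-92, -187) - 41974) = ((-171 + 209² - 10*209) + 42018)/((-4683 - 21*(-92) + 223*(-187) - 187*(-92)) - 41974) = ((-171 + 43681 - 2090) + 42018)/((-4683 + 1932 - 41701 + 17204) - 41974) = (41420 + 42018)/(-27248 - 41974) = 83438/(-69222) = 83438*(-1/69222) = -41719/34611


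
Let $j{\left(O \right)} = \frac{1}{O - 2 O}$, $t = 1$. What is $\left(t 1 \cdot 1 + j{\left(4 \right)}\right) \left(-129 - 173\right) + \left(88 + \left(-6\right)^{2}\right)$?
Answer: $- \frac{205}{2} \approx -102.5$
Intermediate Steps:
$j{\left(O \right)} = - \frac{1}{O}$ ($j{\left(O \right)} = \frac{1}{\left(-1\right) O} = - \frac{1}{O}$)
$\left(t 1 \cdot 1 + j{\left(4 \right)}\right) \left(-129 - 173\right) + \left(88 + \left(-6\right)^{2}\right) = \left(1 \cdot 1 \cdot 1 - \frac{1}{4}\right) \left(-129 - 173\right) + \left(88 + \left(-6\right)^{2}\right) = \left(1 \cdot 1 - \frac{1}{4}\right) \left(-129 - 173\right) + \left(88 + 36\right) = \left(1 - \frac{1}{4}\right) \left(-302\right) + 124 = \frac{3}{4} \left(-302\right) + 124 = - \frac{453}{2} + 124 = - \frac{205}{2}$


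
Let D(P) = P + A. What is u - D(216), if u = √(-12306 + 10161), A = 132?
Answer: -348 + I*√2145 ≈ -348.0 + 46.314*I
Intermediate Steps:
u = I*√2145 (u = √(-2145) = I*√2145 ≈ 46.314*I)
D(P) = 132 + P (D(P) = P + 132 = 132 + P)
u - D(216) = I*√2145 - (132 + 216) = I*√2145 - 1*348 = I*√2145 - 348 = -348 + I*√2145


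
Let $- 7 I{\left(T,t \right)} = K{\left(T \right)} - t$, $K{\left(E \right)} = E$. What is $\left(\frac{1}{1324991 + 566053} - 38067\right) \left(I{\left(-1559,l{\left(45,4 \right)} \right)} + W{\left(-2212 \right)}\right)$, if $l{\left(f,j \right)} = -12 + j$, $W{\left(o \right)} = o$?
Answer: $\frac{143283731476793}{1891044} \approx 7.577 \cdot 10^{7}$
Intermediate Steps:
$I{\left(T,t \right)} = - \frac{T}{7} + \frac{t}{7}$ ($I{\left(T,t \right)} = - \frac{T - t}{7} = - \frac{T}{7} + \frac{t}{7}$)
$\left(\frac{1}{1324991 + 566053} - 38067\right) \left(I{\left(-1559,l{\left(45,4 \right)} \right)} + W{\left(-2212 \right)}\right) = \left(\frac{1}{1324991 + 566053} - 38067\right) \left(\left(\left(- \frac{1}{7}\right) \left(-1559\right) + \frac{-12 + 4}{7}\right) - 2212\right) = \left(\frac{1}{1891044} - 38067\right) \left(\left(\frac{1559}{7} + \frac{1}{7} \left(-8\right)\right) - 2212\right) = \left(\frac{1}{1891044} - 38067\right) \left(\left(\frac{1559}{7} - \frac{8}{7}\right) - 2212\right) = - \frac{71986371947 \left(\frac{1551}{7} - 2212\right)}{1891044} = \left(- \frac{71986371947}{1891044}\right) \left(- \frac{13933}{7}\right) = \frac{143283731476793}{1891044}$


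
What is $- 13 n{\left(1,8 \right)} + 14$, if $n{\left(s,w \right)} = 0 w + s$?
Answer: $1$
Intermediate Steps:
$n{\left(s,w \right)} = s$ ($n{\left(s,w \right)} = 0 + s = s$)
$- 13 n{\left(1,8 \right)} + 14 = \left(-13\right) 1 + 14 = -13 + 14 = 1$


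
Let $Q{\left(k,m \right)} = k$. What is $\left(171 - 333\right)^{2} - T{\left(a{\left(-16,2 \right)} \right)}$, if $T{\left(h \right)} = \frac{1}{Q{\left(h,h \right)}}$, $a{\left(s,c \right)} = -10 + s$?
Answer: $\frac{682345}{26} \approx 26244.0$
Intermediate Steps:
$T{\left(h \right)} = \frac{1}{h}$
$\left(171 - 333\right)^{2} - T{\left(a{\left(-16,2 \right)} \right)} = \left(171 - 333\right)^{2} - \frac{1}{-10 - 16} = \left(-162\right)^{2} - \frac{1}{-26} = 26244 - - \frac{1}{26} = 26244 + \frac{1}{26} = \frac{682345}{26}$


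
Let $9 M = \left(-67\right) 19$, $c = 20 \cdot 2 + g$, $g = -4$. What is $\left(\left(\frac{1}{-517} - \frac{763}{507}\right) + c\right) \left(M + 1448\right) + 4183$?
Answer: $\frac{10562246477}{214461} \approx 49250.0$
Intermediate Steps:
$c = 36$ ($c = 20 \cdot 2 - 4 = 40 - 4 = 36$)
$M = - \frac{1273}{9}$ ($M = \frac{\left(-67\right) 19}{9} = \frac{1}{9} \left(-1273\right) = - \frac{1273}{9} \approx -141.44$)
$\left(\left(\frac{1}{-517} - \frac{763}{507}\right) + c\right) \left(M + 1448\right) + 4183 = \left(\left(\frac{1}{-517} - \frac{763}{507}\right) + 36\right) \left(- \frac{1273}{9} + 1448\right) + 4183 = \left(\left(- \frac{1}{517} - 763 \cdot \frac{1}{507}\right) + 36\right) \frac{11759}{9} + 4183 = \left(\left(- \frac{1}{517} - \frac{763}{507}\right) + 36\right) \frac{11759}{9} + 4183 = \left(- \frac{394978}{262119} + 36\right) \frac{11759}{9} + 4183 = \frac{9041306}{262119} \cdot \frac{11759}{9} + 4183 = \frac{9665156114}{214461} + 4183 = \frac{10562246477}{214461}$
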